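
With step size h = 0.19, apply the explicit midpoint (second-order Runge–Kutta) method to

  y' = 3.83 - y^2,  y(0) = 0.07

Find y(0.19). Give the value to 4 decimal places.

Midpoint: k1 = f(x_n, y_n); k2 = f(x_n + h/2, y_n + (h/2)·k1); y_{n+1} = y_n + h·k2.
x=0.000000, y=0.070000:
  k1 = f(0.000000, 0.070000) = 3.825100
  k2 = f(0.095000, 0.433385) = 3.642178
  y ← 0.070000 + 0.19·3.642178 = 0.762014
y(0.19) ≈ 0.7620

0.7620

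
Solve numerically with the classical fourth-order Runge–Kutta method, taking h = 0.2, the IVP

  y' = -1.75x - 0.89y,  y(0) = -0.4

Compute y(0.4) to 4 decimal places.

RK4: k1 = f(x_n, y_n); k2 = f(x_n + h/2, y_n + (h/2)·k1); k3 = f(x_n + h/2, y_n + (h/2)·k2); k4 = f(x_n + h, y_n + h·k3); y_{n+1} = y_n + (h/6)·(k1 + 2k2 + 2k3 + k4).
x=0.000000, y=-0.400000:
  k1 = f(0.000000, -0.400000) = 0.356000
  k2 = f(0.100000, -0.364400) = 0.149316
  k3 = f(0.100000, -0.385068) = 0.167711
  k4 = f(0.200000, -0.366458) = -0.023853
  y ← -0.400000 + (0.2/6)·(k1 + 2k2 + 2k3 + k4) = -0.367793
x=0.200000, y=-0.367793:
  k1 = f(0.200000, -0.367793) = -0.022664
  k2 = f(0.300000, -0.370060) = -0.195647
  k3 = f(0.300000, -0.387358) = -0.180251
  k4 = f(0.400000, -0.403844) = -0.340579
  y ← -0.367793 + (0.2/6)·(k1 + 2k2 + 2k3 + k4) = -0.404961
y(0.4) ≈ -0.4050

-0.4050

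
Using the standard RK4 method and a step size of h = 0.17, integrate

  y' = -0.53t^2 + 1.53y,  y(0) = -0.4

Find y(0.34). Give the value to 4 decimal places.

-0.6809

RK4: k1 = f(t_n, y_n); k2 = f(t_n + h/2, y_n + (h/2)·k1); k3 = f(t_n + h/2, y_n + (h/2)·k2); k4 = f(t_n + h, y_n + h·k3); y_{n+1} = y_n + (h/6)·(k1 + 2k2 + 2k3 + k4).
t=0.000000, y=-0.400000:
  k1 = f(0.000000, -0.400000) = -0.612000
  k2 = f(0.085000, -0.452020) = -0.695420
  k3 = f(0.085000, -0.459111) = -0.706269
  k4 = f(0.170000, -0.520066) = -0.811017
  y ← -0.400000 + (0.17/6)·(k1 + 2k2 + 2k3 + k4) = -0.519748
t=0.170000, y=-0.519748:
  k1 = f(0.170000, -0.519748) = -0.810531
  k2 = f(0.255000, -0.588643) = -0.935087
  k3 = f(0.255000, -0.599230) = -0.951286
  k4 = f(0.340000, -0.681466) = -1.103912
  y ← -0.519748 + (0.17/6)·(k1 + 2k2 + 2k3 + k4) = -0.680885
y(0.34) ≈ -0.6809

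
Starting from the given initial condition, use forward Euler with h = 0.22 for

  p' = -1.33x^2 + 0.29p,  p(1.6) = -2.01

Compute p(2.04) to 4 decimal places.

Euler: p_{n+1} = p_n + h·f(x_n, p_n).
x=1.600000, p=-2.010000: f=-3.987700 → p ← -2.010000 + 0.22·(-3.987700) = -2.887294
x=1.820000, p=-2.887294: f=-5.242807 → p ← -2.887294 + 0.22·(-5.242807) = -4.040712
p(2.04) ≈ -4.0407

-4.0407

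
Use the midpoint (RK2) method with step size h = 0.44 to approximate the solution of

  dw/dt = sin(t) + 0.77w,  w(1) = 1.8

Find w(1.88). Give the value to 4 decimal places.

Midpoint: k1 = f(t_n, w_n); k2 = f(t_n + h/2, w_n + (h/2)·k1); w_{n+1} = w_n + h·k2.
t=1.000000, w=1.800000:
  k1 = f(1.000000, 1.800000) = 2.227471
  k2 = f(1.220000, 2.290044) = 2.702433
  w ← 1.800000 + 0.44·2.702433 = 2.989070
t=1.440000, w=2.989070:
  k1 = f(1.440000, 2.989070) = 3.293043
  k2 = f(1.660000, 3.713540) = 3.855450
  w ← 2.989070 + 0.44·3.855450 = 4.685468
w(1.88) ≈ 4.6855

4.6855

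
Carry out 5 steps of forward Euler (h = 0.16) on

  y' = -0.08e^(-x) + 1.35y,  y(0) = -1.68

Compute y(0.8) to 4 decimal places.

-4.5443

Euler: y_{n+1} = y_n + h·f(x_n, y_n).
x=0.000000, y=-1.680000: f=-2.348000 → y ← -1.680000 + 0.16·(-2.348000) = -2.055680
x=0.160000, y=-2.055680: f=-2.843340 → y ← -2.055680 + 0.16·(-2.843340) = -2.510614
x=0.320000, y=-2.510614: f=-3.447421 → y ← -2.510614 + 0.16·(-3.447421) = -3.062202
x=0.480000, y=-3.062202: f=-4.183475 → y ← -3.062202 + 0.16·(-4.183475) = -3.731558
x=0.640000, y=-3.731558: f=-5.079786 → y ← -3.731558 + 0.16·(-5.079786) = -4.544324
y(0.8) ≈ -4.5443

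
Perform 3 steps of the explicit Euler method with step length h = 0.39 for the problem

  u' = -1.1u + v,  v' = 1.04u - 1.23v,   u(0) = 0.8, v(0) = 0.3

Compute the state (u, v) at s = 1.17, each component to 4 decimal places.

0.4824, 0.4601

Euler on (u,v): u_{n+1} = u_n + h·u', v_{n+1} = v_n + h·v'.
0.000000: (0.800000, 0.300000); f=(-0.580000, 0.463000) → (0.573800, 0.480570)
0.390000: (0.573800, 0.480570); f=(-0.150610, 0.005651) → (0.515062, 0.482774)
0.780000: (0.515062, 0.482774); f=(-0.083794, -0.058147) → (0.482382, 0.460096)
(u(1.17), v(1.17)) ≈ (0.4824, 0.4601)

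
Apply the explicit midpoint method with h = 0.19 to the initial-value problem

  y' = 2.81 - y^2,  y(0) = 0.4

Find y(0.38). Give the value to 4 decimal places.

Midpoint: k1 = f(t_n, y_n); k2 = f(t_n + h/2, y_n + (h/2)·k1); y_{n+1} = y_n + h·k2.
t=0.000000, y=0.400000:
  k1 = f(0.000000, 0.400000) = 2.650000
  k2 = f(0.095000, 0.651750) = 2.385222
  y ← 0.400000 + 0.19·2.385222 = 0.853192
t=0.190000, y=0.853192:
  k1 = f(0.190000, 0.853192) = 2.082063
  k2 = f(0.285000, 1.050988) = 1.705424
  y ← 0.853192 + 0.19·1.705424 = 1.177223
y(0.38) ≈ 1.1772

1.1772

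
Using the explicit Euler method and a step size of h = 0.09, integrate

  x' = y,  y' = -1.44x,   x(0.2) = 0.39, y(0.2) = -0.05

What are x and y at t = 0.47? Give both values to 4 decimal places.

0.3629, -0.1993

Euler on (x,y): x_{n+1} = x_n + h·x', y_{n+1} = y_n + h·y'.
0.200000: (0.390000, -0.050000); f=(-0.050000, -0.561600) → (0.385500, -0.100544)
0.290000: (0.385500, -0.100544); f=(-0.100544, -0.555120) → (0.376451, -0.150505)
0.380000: (0.376451, -0.150505); f=(-0.150505, -0.542089) → (0.362906, -0.199293)
(x(0.47), y(0.47)) ≈ (0.3629, -0.1993)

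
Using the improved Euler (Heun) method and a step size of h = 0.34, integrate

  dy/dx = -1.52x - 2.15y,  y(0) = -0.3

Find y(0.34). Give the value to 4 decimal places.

-0.2487

Heun: k1 = f(x_n, y_n); k2 = f(x_n + h, y_n + h·k1); y_{n+1} = y_n + (h/2)·(k1 + k2).
x=0.000000, y=-0.300000:
  k1 = f(0.000000, -0.300000) = 0.645000
  k2 = f(0.340000, -0.080700) = -0.343295
  y ← -0.300000 + (0.34/2)·(0.645000 + (-0.343295)) = -0.248710
y(0.34) ≈ -0.2487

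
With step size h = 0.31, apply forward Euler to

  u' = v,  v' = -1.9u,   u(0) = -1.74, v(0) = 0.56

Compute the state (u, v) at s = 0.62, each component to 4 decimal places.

-1.0751, 2.5075

Euler on (u,v): u_{n+1} = u_n + h·u', v_{n+1} = v_n + h·v'.
0.000000: (-1.740000, 0.560000); f=(0.560000, 3.306000) → (-1.566400, 1.584860)
0.310000: (-1.566400, 1.584860); f=(1.584860, 2.976160) → (-1.075093, 2.507470)
(u(0.62), v(0.62)) ≈ (-1.0751, 2.5075)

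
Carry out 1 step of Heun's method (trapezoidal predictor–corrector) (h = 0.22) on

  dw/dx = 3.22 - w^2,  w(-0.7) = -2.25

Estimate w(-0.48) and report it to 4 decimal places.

Heun: k1 = f(x_n, w_n); k2 = f(x_n + h, w_n + h·k1); w_{n+1} = w_n + (h/2)·(k1 + k2).
x=-0.700000, w=-2.250000:
  k1 = f(-0.700000, -2.250000) = -1.842500
  k2 = f(-0.480000, -2.655350) = -3.830884
  w ← -2.250000 + (0.22/2)·(-1.842500 + (-3.830884)) = -2.874072
w(-0.48) ≈ -2.8741

-2.8741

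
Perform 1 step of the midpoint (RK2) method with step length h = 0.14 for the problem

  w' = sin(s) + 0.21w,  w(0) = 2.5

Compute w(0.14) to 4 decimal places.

Midpoint: k1 = f(s_n, w_n); k2 = f(s_n + h/2, w_n + (h/2)·k1); w_{n+1} = w_n + h·k2.
s=0.000000, w=2.500000:
  k1 = f(0.000000, 2.500000) = 0.525000
  k2 = f(0.070000, 2.536750) = 0.602660
  w ← 2.500000 + 0.14·0.602660 = 2.584372
w(0.14) ≈ 2.5844

2.5844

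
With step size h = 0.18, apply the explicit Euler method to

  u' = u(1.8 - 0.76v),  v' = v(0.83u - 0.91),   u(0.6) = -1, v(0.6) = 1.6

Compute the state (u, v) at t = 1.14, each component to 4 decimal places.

Euler on (u,v): u_{n+1} = u_n + h·u', v_{n+1} = v_n + h·v'.
0.600000: (-1.000000, 1.600000); f=(-0.584000, -2.784000) → (-1.105120, 1.098880)
0.780000: (-1.105120, 1.098880); f=(-1.066276, -2.007928) → (-1.297050, 0.737453)
0.960000: (-1.297050, 0.737453); f=(-1.607740, -1.464988) → (-1.586443, 0.473755)
(u(1.14), v(1.14)) ≈ (-1.5864, 0.4738)

-1.5864, 0.4738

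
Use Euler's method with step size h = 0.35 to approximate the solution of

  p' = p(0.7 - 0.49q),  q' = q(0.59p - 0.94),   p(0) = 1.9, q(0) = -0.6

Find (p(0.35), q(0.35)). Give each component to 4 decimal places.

2.5610, -0.6380

Euler on (p,q): p_{n+1} = p_n + h·p', q_{n+1} = q_n + h·q'.
0.000000: (1.900000, -0.600000); f=(1.888600, -0.108600) → (2.561010, -0.638010)
(p(0.35), q(0.35)) ≈ (2.5610, -0.6380)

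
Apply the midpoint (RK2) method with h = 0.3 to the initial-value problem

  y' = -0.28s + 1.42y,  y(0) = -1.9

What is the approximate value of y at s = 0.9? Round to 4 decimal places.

-6.7978

Midpoint: k1 = f(s_n, y_n); k2 = f(s_n + h/2, y_n + (h/2)·k1); y_{n+1} = y_n + h·k2.
s=0.000000, y=-1.900000:
  k1 = f(0.000000, -1.900000) = -2.698000
  k2 = f(0.150000, -2.304700) = -3.314674
  y ← -1.900000 + 0.3·(-3.314674) = -2.894402
s=0.300000, y=-2.894402:
  k1 = f(0.300000, -2.894402) = -4.194051
  k2 = f(0.450000, -3.523510) = -5.129384
  y ← -2.894402 + 0.3·(-5.129384) = -4.433217
s=0.600000, y=-4.433217:
  k1 = f(0.600000, -4.433217) = -6.463169
  k2 = f(0.750000, -5.402693) = -7.881824
  y ← -4.433217 + 0.3·(-7.881824) = -6.797764
y(0.9) ≈ -6.7978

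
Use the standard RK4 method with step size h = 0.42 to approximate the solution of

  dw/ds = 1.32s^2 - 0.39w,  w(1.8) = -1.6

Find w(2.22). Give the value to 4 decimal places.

RK4: k1 = f(s_n, w_n); k2 = f(s_n + h/2, w_n + (h/2)·k1); k3 = f(s_n + h/2, w_n + (h/2)·k2); k4 = f(s_n + h, w_n + h·k3); w_{n+1} = w_n + (h/6)·(k1 + 2k2 + 2k3 + k4).
s=1.800000, w=-1.600000:
  k1 = f(1.800000, -1.600000) = 4.900800
  k2 = f(2.010000, -0.570832) = 5.555556
  k3 = f(2.010000, -0.433333) = 5.501932
  k4 = f(2.220000, 0.710811) = 6.228272
  w ← -1.600000 + (0.42/6)·(k1 + 2k2 + 2k3 + k4) = 0.727083
w(2.22) ≈ 0.7271

0.7271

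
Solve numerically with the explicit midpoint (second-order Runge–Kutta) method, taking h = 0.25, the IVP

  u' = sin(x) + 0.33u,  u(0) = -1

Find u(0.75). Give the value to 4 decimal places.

Midpoint: k1 = f(x_n, u_n); k2 = f(x_n + h/2, u_n + (h/2)·k1); u_{n+1} = u_n + h·k2.
x=0.000000, u=-1.000000:
  k1 = f(0.000000, -1.000000) = -0.330000
  k2 = f(0.125000, -1.041250) = -0.218938
  u ← -1.000000 + 0.25·(-0.218938) = -1.054734
x=0.250000, u=-1.054734:
  k1 = f(0.250000, -1.054734) = -0.100658
  k2 = f(0.375000, -1.067317) = 0.014058
  u ← -1.054734 + 0.25·0.014058 = -1.051220
x=0.500000, u=-1.051220:
  k1 = f(0.500000, -1.051220) = 0.132523
  k2 = f(0.625000, -1.034655) = 0.243661
  u ← -1.051220 + 0.25·0.243661 = -0.990305
u(0.75) ≈ -0.9903

-0.9903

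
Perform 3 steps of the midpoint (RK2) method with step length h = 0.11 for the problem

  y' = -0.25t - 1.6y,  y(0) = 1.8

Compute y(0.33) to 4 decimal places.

Midpoint: k1 = f(t_n, y_n); k2 = f(t_n + h/2, y_n + (h/2)·k1); y_{n+1} = y_n + h·k2.
t=0.000000, y=1.800000:
  k1 = f(0.000000, 1.800000) = -2.880000
  k2 = f(0.055000, 1.641600) = -2.640310
  y ← 1.800000 + 0.11·(-2.640310) = 1.509566
t=0.110000, y=1.509566:
  k1 = f(0.110000, 1.509566) = -2.442805
  k2 = f(0.165000, 1.375212) = -2.241589
  y ← 1.509566 + 0.11·(-2.241589) = 1.262991
t=0.220000, y=1.262991:
  k1 = f(0.220000, 1.262991) = -2.075786
  k2 = f(0.275000, 1.148823) = -1.906867
  y ← 1.262991 + 0.11·(-1.906867) = 1.053236
y(0.33) ≈ 1.0532

1.0532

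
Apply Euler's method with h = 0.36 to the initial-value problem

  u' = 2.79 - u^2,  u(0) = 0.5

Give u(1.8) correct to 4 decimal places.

Euler: u_{n+1} = u_n + h·f(s_n, u_n).
s=0.000000, u=0.500000: f=2.540000 → u ← 0.500000 + 0.36·2.540000 = 1.414400
s=0.360000, u=1.414400: f=0.789473 → u ← 1.414400 + 0.36·0.789473 = 1.698610
s=0.720000, u=1.698610: f=-0.095276 → u ← 1.698610 + 0.36·(-0.095276) = 1.664311
s=1.080000, u=1.664311: f=0.020070 → u ← 1.664311 + 0.36·0.020070 = 1.671536
s=1.440000, u=1.671536: f=-0.004032 → u ← 1.671536 + 0.36·(-0.004032) = 1.670084
u(1.8) ≈ 1.6701

1.6701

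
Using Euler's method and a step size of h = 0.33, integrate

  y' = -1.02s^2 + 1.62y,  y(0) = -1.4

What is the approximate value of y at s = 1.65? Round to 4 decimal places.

Euler: y_{n+1} = y_n + h·f(s_n, y_n).
s=0.000000, y=-1.400000: f=-2.268000 → y ← -1.400000 + 0.33·(-2.268000) = -2.148440
s=0.330000, y=-2.148440: f=-3.591551 → y ← -2.148440 + 0.33·(-3.591551) = -3.333652
s=0.660000, y=-3.333652: f=-5.844828 → y ← -3.333652 + 0.33·(-5.844828) = -5.262445
s=0.990000, y=-5.262445: f=-9.524863 → y ← -5.262445 + 0.33·(-9.524863) = -8.405650
s=1.320000, y=-8.405650: f=-15.394400 → y ← -8.405650 + 0.33·(-15.394400) = -13.485802
y(1.65) ≈ -13.4858

-13.4858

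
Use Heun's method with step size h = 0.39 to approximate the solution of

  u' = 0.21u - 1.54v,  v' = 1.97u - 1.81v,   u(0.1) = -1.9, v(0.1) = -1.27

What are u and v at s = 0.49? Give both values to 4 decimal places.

-1.0988, -1.4012

Heun on (u,v): k1 = f(s_n, state_n); k2 = f(s_n + h, state_n + h·k1); state_{n+1} = state_n + (h/2)·(k1 + k2).
0.100000: (-1.900000, -1.270000)
  k1 = (1.556800, -1.444300)
  predictor → (-1.292848, -1.833277)
  k2 = (2.551748, 0.771321)
  → (-1.098833, -1.401231)
(u(0.49), v(0.49)) ≈ (-1.0988, -1.4012)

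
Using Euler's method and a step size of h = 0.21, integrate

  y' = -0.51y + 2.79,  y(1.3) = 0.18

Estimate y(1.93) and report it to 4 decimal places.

Euler: y_{n+1} = y_n + h·f(x_n, y_n).
x=1.300000, y=0.180000: f=2.698200 → y ← 0.180000 + 0.21·2.698200 = 0.746622
x=1.510000, y=0.746622: f=2.409223 → y ← 0.746622 + 0.21·2.409223 = 1.252559
x=1.720000, y=1.252559: f=2.151195 → y ← 1.252559 + 0.21·2.151195 = 1.704310
y(1.93) ≈ 1.7043

1.7043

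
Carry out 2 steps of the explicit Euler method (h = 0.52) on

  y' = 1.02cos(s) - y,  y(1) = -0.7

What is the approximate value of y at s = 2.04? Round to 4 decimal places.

Euler: y_{n+1} = y_n + h·f(s_n, y_n).
s=1.000000, y=-0.700000: f=1.251108 → y ← -0.700000 + 0.52·1.251108 = -0.049424
s=1.520000, y=-0.049424: f=0.101214 → y ← -0.049424 + 0.52·0.101214 = 0.003207
y(2.04) ≈ 0.0032

0.0032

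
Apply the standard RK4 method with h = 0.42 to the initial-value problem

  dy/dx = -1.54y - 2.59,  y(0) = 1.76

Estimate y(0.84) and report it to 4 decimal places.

-0.7347

RK4: k1 = f(x_n, y_n); k2 = f(x_n + h/2, y_n + (h/2)·k1); k3 = f(x_n + h/2, y_n + (h/2)·k2); k4 = f(x_n + h, y_n + h·k3); y_{n+1} = y_n + (h/6)·(k1 + 2k2 + 2k3 + k4).
x=0.000000, y=1.760000:
  k1 = f(0.000000, 1.760000) = -5.300400
  k2 = f(0.210000, 0.646916) = -3.586251
  k3 = f(0.210000, 1.006887) = -4.140607
  k4 = f(0.420000, 0.020945) = -2.622256
  y ← 1.760000 + (0.42/6)·(k1 + 2k2 + 2k3 + k4) = 0.123654
x=0.420000, y=0.123654:
  k1 = f(0.420000, 0.123654) = -2.780427
  k2 = f(0.630000, -0.460236) = -1.881237
  k3 = f(0.630000, -0.271406) = -2.172035
  k4 = f(0.840000, -0.788601) = -1.375555
  y ← 0.123654 + (0.42/6)·(k1 + 2k2 + 2k3 + k4) = -0.734723
y(0.84) ≈ -0.7347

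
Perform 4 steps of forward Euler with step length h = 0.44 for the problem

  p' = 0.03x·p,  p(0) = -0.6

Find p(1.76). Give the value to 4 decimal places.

Euler: p_{n+1} = p_n + h·f(x_n, p_n).
x=0.000000, p=-0.600000: f=0.000000 → p ← -0.600000 + 0.44·0.000000 = -0.600000
x=0.440000, p=-0.600000: f=-0.007920 → p ← -0.600000 + 0.44·(-0.007920) = -0.603485
x=0.880000, p=-0.603485: f=-0.015932 → p ← -0.603485 + 0.44·(-0.015932) = -0.610495
x=1.320000, p=-0.610495: f=-0.024176 → p ← -0.610495 + 0.44·(-0.024176) = -0.621132
p(1.76) ≈ -0.6211

-0.6211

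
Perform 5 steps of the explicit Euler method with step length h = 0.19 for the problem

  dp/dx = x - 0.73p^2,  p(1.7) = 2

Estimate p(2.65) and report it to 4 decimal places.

Euler: p_{n+1} = p_n + h·f(x_n, p_n).
x=1.700000, p=2.000000: f=-1.220000 → p ← 2.000000 + 0.19·(-1.220000) = 1.768200
x=1.890000, p=1.768200: f=-0.392368 → p ← 1.768200 + 0.19·(-0.392368) = 1.693650
x=2.080000, p=1.693650: f=-0.013969 → p ← 1.693650 + 0.19·(-0.013969) = 1.690996
x=2.270000, p=1.690996: f=0.182589 → p ← 1.690996 + 0.19·0.182589 = 1.725688
x=2.460000, p=1.725688: f=0.286061 → p ← 1.725688 + 0.19·0.286061 = 1.780039
p(2.65) ≈ 1.7800

1.7800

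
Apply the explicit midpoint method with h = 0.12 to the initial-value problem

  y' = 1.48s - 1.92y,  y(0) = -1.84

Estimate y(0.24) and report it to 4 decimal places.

-1.1283

Midpoint: k1 = f(s_n, y_n); k2 = f(s_n + h/2, y_n + (h/2)·k1); y_{n+1} = y_n + h·k2.
s=0.000000, y=-1.840000:
  k1 = f(0.000000, -1.840000) = 3.532800
  k2 = f(0.060000, -1.628032) = 3.214621
  y ← -1.840000 + 0.12·3.214621 = -1.454245
s=0.120000, y=-1.454245:
  k1 = f(0.120000, -1.454245) = 2.969751
  k2 = f(0.180000, -1.276060) = 2.716436
  y ← -1.454245 + 0.12·2.716436 = -1.128273
y(0.24) ≈ -1.1283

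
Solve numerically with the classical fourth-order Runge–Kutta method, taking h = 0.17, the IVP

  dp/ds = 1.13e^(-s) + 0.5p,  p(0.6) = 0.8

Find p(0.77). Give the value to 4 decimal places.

RK4: k1 = f(s_n, p_n); k2 = f(s_n + h/2, p_n + (h/2)·k1); k3 = f(s_n + h/2, p_n + (h/2)·k2); k4 = f(s_n + h, p_n + h·k3); p_{n+1} = p_n + (h/6)·(k1 + 2k2 + 2k3 + k4).
s=0.600000, p=0.800000:
  k1 = f(0.600000, 0.800000) = 1.020157
  k2 = f(0.685000, 0.886713) = 1.012979
  k3 = f(0.685000, 0.886103) = 1.012674
  k4 = f(0.770000, 0.972155) = 1.009282
  p ← 0.800000 + (0.17/6)·(k1 + 2k2 + 2k3 + k4) = 0.972288
p(0.77) ≈ 0.9723

0.9723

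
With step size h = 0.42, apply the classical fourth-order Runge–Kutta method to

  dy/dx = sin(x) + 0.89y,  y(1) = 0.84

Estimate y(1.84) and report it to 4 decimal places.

2.9625

RK4: k1 = f(x_n, y_n); k2 = f(x_n + h/2, y_n + (h/2)·k1); k3 = f(x_n + h/2, y_n + (h/2)·k2); k4 = f(x_n + h, y_n + h·k3); y_{n+1} = y_n + (h/6)·(k1 + 2k2 + 2k3 + k4).
x=1.000000, y=0.840000:
  k1 = f(1.000000, 0.840000) = 1.589071
  k2 = f(1.210000, 1.173705) = 1.980213
  k3 = f(1.210000, 1.255845) = 2.053318
  k4 = f(1.420000, 1.702394) = 2.503782
  y ← 0.840000 + (0.42/6)·(k1 + 2k2 + 2k3 + k4) = 1.691194
x=1.420000, y=1.691194:
  k1 = f(1.420000, 1.691194) = 2.493814
  k2 = f(1.630000, 2.214895) = 2.969505
  k3 = f(1.630000, 2.314790) = 3.058411
  k4 = f(1.840000, 2.975727) = 3.612380
  y ← 1.691194 + (0.42/6)·(k1 + 2k2 + 2k3 + k4) = 2.962536
y(1.84) ≈ 2.9625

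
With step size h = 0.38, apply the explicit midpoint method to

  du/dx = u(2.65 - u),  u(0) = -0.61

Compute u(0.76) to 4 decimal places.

-10.9487

Midpoint: k1 = f(x_n, u_n); k2 = f(x_n + h/2, u_n + (h/2)·k1); u_{n+1} = u_n + h·k2.
x=0.000000, u=-0.610000:
  k1 = f(0.000000, -0.610000) = -1.988600
  k2 = f(0.190000, -0.987834) = -3.593576
  u ← -0.610000 + 0.38·(-3.593576) = -1.975559
x=0.380000, u=-1.975559:
  k1 = f(0.380000, -1.975559) = -9.138064
  k2 = f(0.570000, -3.711791) = -23.613640
  u ← -1.975559 + 0.38·(-23.613640) = -10.948742
u(0.76) ≈ -10.9487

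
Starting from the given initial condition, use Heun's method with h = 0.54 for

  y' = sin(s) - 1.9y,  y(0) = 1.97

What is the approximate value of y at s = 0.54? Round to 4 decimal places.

1.1245

Heun: k1 = f(s_n, y_n); k2 = f(s_n + h, y_n + h·k1); y_{n+1} = y_n + (h/2)·(k1 + k2).
s=0.000000, y=1.970000:
  k1 = f(0.000000, 1.970000) = -3.743000
  k2 = f(0.540000, -0.051220) = 0.611454
  y ← 1.970000 + (0.54/2)·(-3.743000 + 0.611454) = 1.124483
y(0.54) ≈ 1.1245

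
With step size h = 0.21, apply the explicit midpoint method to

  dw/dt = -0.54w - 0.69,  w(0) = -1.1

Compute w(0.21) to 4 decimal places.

Midpoint: k1 = f(t_n, w_n); k2 = f(t_n + h/2, w_n + (h/2)·k1); w_{n+1} = w_n + h·k2.
t=0.000000, w=-1.100000:
  k1 = f(0.000000, -1.100000) = -0.096000
  k2 = f(0.105000, -1.110080) = -0.090557
  w ← -1.100000 + 0.21·(-0.090557) = -1.119017
w(0.21) ≈ -1.1190

-1.1190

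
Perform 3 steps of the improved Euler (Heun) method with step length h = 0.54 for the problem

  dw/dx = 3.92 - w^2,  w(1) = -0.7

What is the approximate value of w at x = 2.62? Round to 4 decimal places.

1.0624

Heun: k1 = f(x_n, w_n); k2 = f(x_n + h, w_n + h·k1); w_{n+1} = w_n + (h/2)·(k1 + k2).
x=1.000000, w=-0.700000:
  k1 = f(1.000000, -0.700000) = 3.430000
  k2 = f(1.540000, 1.152200) = 2.592435
  w ← -0.700000 + (0.54/2)·(3.430000 + 2.592435) = 0.926057
x=1.540000, w=0.926057:
  k1 = f(1.540000, 0.926057) = 3.062418
  k2 = f(2.080000, 2.579763) = -2.735177
  w ← 0.926057 + (0.54/2)·(3.062418 + (-2.735177)) = 1.014412
x=2.080000, w=1.014412:
  k1 = f(2.080000, 1.014412) = 2.890967
  k2 = f(2.620000, 2.575535) = -2.713380
  w ← 1.014412 + (0.54/2)·(2.890967 + (-2.713380)) = 1.062361
w(2.62) ≈ 1.0624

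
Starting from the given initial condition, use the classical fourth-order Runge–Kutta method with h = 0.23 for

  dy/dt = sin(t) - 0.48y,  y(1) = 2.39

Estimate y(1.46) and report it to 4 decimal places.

RK4: k1 = f(t_n, y_n); k2 = f(t_n + h/2, y_n + (h/2)·k1); k3 = f(t_n + h/2, y_n + (h/2)·k2); k4 = f(t_n + h, y_n + h·k3); y_{n+1} = y_n + (h/6)·(k1 + 2k2 + 2k3 + k4).
t=1.000000, y=2.390000:
  k1 = f(1.000000, 2.390000) = -0.305729
  k2 = f(1.115000, 2.354841) = -0.232413
  k3 = f(1.115000, 2.363273) = -0.236460
  k4 = f(1.230000, 2.335614) = -0.178606
  y ← 2.390000 + (0.23/6)·(k1 + 2k2 + 2k3 + k4) = 2.335487
t=1.230000, y=2.335487:
  k1 = f(1.230000, 2.335487) = -0.178545
  k2 = f(1.345000, 2.314954) = -0.136562
  k3 = f(1.345000, 2.319782) = -0.138879
  k4 = f(1.460000, 2.303545) = -0.111833
  y ← 2.335487 + (0.23/6)·(k1 + 2k2 + 2k3 + k4) = 2.303239
y(1.46) ≈ 2.3032

2.3032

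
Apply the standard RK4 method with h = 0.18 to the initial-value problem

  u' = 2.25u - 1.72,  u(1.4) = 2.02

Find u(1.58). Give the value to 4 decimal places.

2.6468

RK4: k1 = f(x_n, u_n); k2 = f(x_n + h/2, u_n + (h/2)·k1); k3 = f(x_n + h/2, u_n + (h/2)·k2); k4 = f(x_n + h, u_n + h·k3); u_{n+1} = u_n + (h/6)·(k1 + 2k2 + 2k3 + k4).
x=1.400000, u=2.020000:
  k1 = f(1.400000, 2.020000) = 2.825000
  k2 = f(1.490000, 2.274250) = 3.397062
  k3 = f(1.490000, 2.325736) = 3.512905
  k4 = f(1.580000, 2.652323) = 4.247727
  u ← 2.020000 + (0.18/6)·(k1 + 2k2 + 2k3 + k4) = 2.646780
u(1.58) ≈ 2.6468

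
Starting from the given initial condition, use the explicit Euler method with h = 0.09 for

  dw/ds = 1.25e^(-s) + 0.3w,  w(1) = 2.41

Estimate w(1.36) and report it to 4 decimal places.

2.8328

Euler: w_{n+1} = w_n + h·f(s_n, w_n).
s=1.000000, w=2.410000: f=1.182849 → w ← 2.410000 + 0.09·1.182849 = 2.516456
s=1.090000, w=2.516456: f=1.175208 → w ← 2.516456 + 0.09·1.175208 = 2.622225
s=1.180000, w=2.622225: f=1.170766 → w ← 2.622225 + 0.09·1.170766 = 2.727594
s=1.270000, w=2.727594: f=1.169318 → w ← 2.727594 + 0.09·1.169318 = 2.832833
w(1.36) ≈ 2.8328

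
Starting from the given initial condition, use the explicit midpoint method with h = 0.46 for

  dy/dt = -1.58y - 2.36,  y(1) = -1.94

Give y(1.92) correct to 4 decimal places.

-1.6225

Midpoint: k1 = f(t_n, y_n); k2 = f(t_n + h/2, y_n + (h/2)·k1); y_{n+1} = y_n + h·k2.
t=1.000000, y=-1.940000:
  k1 = f(1.000000, -1.940000) = 0.705200
  k2 = f(1.230000, -1.777804) = 0.448930
  y ← -1.940000 + 0.46·0.448930 = -1.733492
t=1.460000, y=-1.733492:
  k1 = f(1.460000, -1.733492) = 0.378917
  k2 = f(1.690000, -1.646341) = 0.241219
  y ← -1.733492 + 0.46·0.241219 = -1.622531
y(1.92) ≈ -1.6225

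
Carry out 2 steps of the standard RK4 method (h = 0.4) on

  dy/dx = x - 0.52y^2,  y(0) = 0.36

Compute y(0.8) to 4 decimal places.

RK4: k1 = f(x_n, y_n); k2 = f(x_n + h/2, y_n + (h/2)·k1); k3 = f(x_n + h/2, y_n + (h/2)·k2); k4 = f(x_n + h, y_n + h·k3); y_{n+1} = y_n + (h/6)·(k1 + 2k2 + 2k3 + k4).
x=0.000000, y=0.360000:
  k1 = f(0.000000, 0.360000) = -0.067392
  k2 = f(0.200000, 0.346522) = 0.137560
  k3 = f(0.200000, 0.387512) = 0.121914
  k4 = f(0.400000, 0.408766) = 0.313114
  y ← 0.360000 + (0.4/6)·(k1 + 2k2 + 2k3 + k4) = 0.410978
x=0.400000, y=0.410978:
  k1 = f(0.400000, 0.410978) = 0.312171
  k2 = f(0.600000, 0.473412) = 0.483458
  k3 = f(0.600000, 0.507670) = 0.465981
  k4 = f(0.800000, 0.597370) = 0.614437
  y ← 0.410978 + (0.4/6)·(k1 + 2k2 + 2k3 + k4) = 0.599344
y(0.8) ≈ 0.5993

0.5993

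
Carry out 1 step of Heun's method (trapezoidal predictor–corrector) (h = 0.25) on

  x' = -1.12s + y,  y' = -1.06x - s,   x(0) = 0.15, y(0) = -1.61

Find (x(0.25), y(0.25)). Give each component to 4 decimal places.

Heun on (x,y): k1 = f(s_n, state_n); k2 = f(s_n + h, state_n + h·k1); state_{n+1} = state_n + (h/2)·(k1 + k2).
0.000000: (0.150000, -1.610000)
  k1 = (-1.610000, -0.159000)
  predictor → (-0.252500, -1.649750)
  k2 = (-1.929750, 0.017650)
  → (-0.292469, -1.627669)
(x(0.25), y(0.25)) ≈ (-0.2925, -1.6277)

-0.2925, -1.6277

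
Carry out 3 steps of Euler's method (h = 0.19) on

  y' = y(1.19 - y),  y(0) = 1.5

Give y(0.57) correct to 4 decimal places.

Euler: y_{n+1} = y_n + h·f(x_n, y_n).
x=0.000000, y=1.500000: f=-0.465000 → y ← 1.500000 + 0.19·(-0.465000) = 1.411650
x=0.190000, y=1.411650: f=-0.312892 → y ← 1.411650 + 0.19·(-0.312892) = 1.352200
x=0.380000, y=1.352200: f=-0.219328 → y ← 1.352200 + 0.19·(-0.219328) = 1.310528
y(0.57) ≈ 1.3105

1.3105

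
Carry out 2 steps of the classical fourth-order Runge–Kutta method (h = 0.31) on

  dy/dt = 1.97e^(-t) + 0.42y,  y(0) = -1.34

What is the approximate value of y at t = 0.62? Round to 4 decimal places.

-0.6849

RK4: k1 = f(t_n, y_n); k2 = f(t_n + h/2, y_n + (h/2)·k1); k3 = f(t_n + h/2, y_n + (h/2)·k2); k4 = f(t_n + h, y_n + h·k3); y_{n+1} = y_n + (h/6)·(k1 + 2k2 + 2k3 + k4).
t=0.000000, y=-1.340000:
  k1 = f(0.000000, -1.340000) = 1.407200
  k2 = f(0.155000, -1.121884) = 1.215947
  k3 = f(0.155000, -1.151528) = 1.203496
  k4 = f(0.310000, -0.966916) = 1.038786
  y ← -1.340000 + (0.31/6)·(k1 + 2k2 + 2k3 + k4) = -0.963615
t=0.310000, y=-0.963615:
  k1 = f(0.310000, -0.963615) = 1.040172
  k2 = f(0.465000, -0.802388) = 0.900423
  k3 = f(0.465000, -0.824049) = 0.891325
  k4 = f(0.620000, -0.687304) = 0.771083
  y ← -0.963615 + (0.31/6)·(k1 + 2k2 + 2k3 + k4) = -0.684886
y(0.62) ≈ -0.6849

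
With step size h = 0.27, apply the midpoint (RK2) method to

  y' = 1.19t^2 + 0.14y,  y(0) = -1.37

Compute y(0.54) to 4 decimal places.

Midpoint: k1 = f(t_n, y_n); k2 = f(t_n + h/2, y_n + (h/2)·k1); y_{n+1} = y_n + h·k2.
t=0.000000, y=-1.370000:
  k1 = f(0.000000, -1.370000) = -0.191800
  k2 = f(0.135000, -1.395893) = -0.173737
  y ← -1.370000 + 0.27·(-0.173737) = -1.416909
t=0.270000, y=-1.416909:
  k1 = f(0.270000, -1.416909) = -0.111616
  k2 = f(0.405000, -1.431977) = -0.005287
  y ← -1.416909 + 0.27·(-0.005287) = -1.418337
y(0.54) ≈ -1.4183

-1.4183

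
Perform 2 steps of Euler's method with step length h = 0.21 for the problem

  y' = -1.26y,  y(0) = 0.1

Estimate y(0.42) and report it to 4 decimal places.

Euler: y_{n+1} = y_n + h·f(t_n, y_n).
t=0.000000, y=0.100000: f=-0.126000 → y ← 0.100000 + 0.21·(-0.126000) = 0.073540
t=0.210000, y=0.073540: f=-0.092660 → y ← 0.073540 + 0.21·(-0.092660) = 0.054081
y(0.42) ≈ 0.0541

0.0541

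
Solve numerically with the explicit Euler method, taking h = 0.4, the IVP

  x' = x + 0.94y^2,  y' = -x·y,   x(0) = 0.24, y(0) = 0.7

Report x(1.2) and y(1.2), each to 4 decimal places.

Euler on (x,y): x_{n+1} = x_n + h·x', y_{n+1} = y_n + h·y'.
0.000000: (0.240000, 0.700000); f=(0.700600, -0.168000) → (0.520240, 0.632800)
0.400000: (0.520240, 0.632800); f=(0.896650, -0.329208) → (0.878900, 0.501117)
0.800000: (0.878900, 0.501117); f=(1.114951, -0.440432) → (1.324880, 0.324944)
(x(1.2), y(1.2)) ≈ (1.3249, 0.3249)

1.3249, 0.3249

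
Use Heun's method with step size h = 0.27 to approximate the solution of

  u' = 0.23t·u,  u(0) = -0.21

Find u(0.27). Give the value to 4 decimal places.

Heun: k1 = f(t_n, u_n); k2 = f(t_n + h, u_n + h·k1); u_{n+1} = u_n + (h/2)·(k1 + k2).
t=0.000000, u=-0.210000:
  k1 = f(0.000000, -0.210000) = 0.000000
  k2 = f(0.270000, -0.210000) = -0.013041
  u ← -0.210000 + (0.27/2)·(0.000000 + (-0.013041)) = -0.211761
u(0.27) ≈ -0.2118

-0.2118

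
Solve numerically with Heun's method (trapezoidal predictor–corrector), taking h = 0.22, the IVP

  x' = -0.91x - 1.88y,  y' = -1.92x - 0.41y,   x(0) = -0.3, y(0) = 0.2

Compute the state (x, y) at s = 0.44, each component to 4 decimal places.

Heun on (x,y): k1 = f(s_n, state_n); k2 = f(s_n + h, state_n + h·k1); state_{n+1} = state_n + (h/2)·(k1 + k2).
0.000000: (-0.300000, 0.200000)
  k1 = (-0.103000, 0.494000)
  predictor → (-0.322660, 0.308680)
  k2 = (-0.286698, 0.492948)
  → (-0.342867, 0.308564)
0.220000: (-0.342867, 0.308564)
  k1 = (-0.268092, 0.531793)
  predictor → (-0.401847, 0.425559)
  k2 = (-0.434370, 0.597067)
  → (-0.420138, 0.432739)
(x(0.44), y(0.44)) ≈ (-0.4201, 0.4327)

-0.4201, 0.4327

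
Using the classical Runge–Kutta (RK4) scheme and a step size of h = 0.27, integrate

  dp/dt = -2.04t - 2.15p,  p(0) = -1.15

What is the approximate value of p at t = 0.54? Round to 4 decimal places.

-0.5703

RK4: k1 = f(t_n, p_n); k2 = f(t_n + h/2, p_n + (h/2)·k1); k3 = f(t_n + h/2, p_n + (h/2)·k2); k4 = f(t_n + h, p_n + h·k3); p_{n+1} = p_n + (h/6)·(k1 + 2k2 + 2k3 + k4).
t=0.000000, p=-1.150000:
  k1 = f(0.000000, -1.150000) = 2.472500
  k2 = f(0.135000, -0.816213) = 1.479457
  k3 = f(0.135000, -0.950273) = 1.767688
  k4 = f(0.270000, -0.672724) = 0.895557
  p ← -1.150000 + (0.27/6)·(k1 + 2k2 + 2k3 + k4) = -0.706194
t=0.270000, p=-0.706194:
  k1 = f(0.270000, -0.706194) = 0.967518
  k2 = f(0.405000, -0.575579) = 0.411296
  k3 = f(0.405000, -0.650669) = 0.572739
  k4 = f(0.540000, -0.551555) = 0.084243
  p ← -0.706194 + (0.27/6)·(k1 + 2k2 + 2k3 + k4) = -0.570302
p(0.54) ≈ -0.5703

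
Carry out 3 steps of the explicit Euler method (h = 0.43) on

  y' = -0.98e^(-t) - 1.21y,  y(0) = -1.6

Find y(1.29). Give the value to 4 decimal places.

Euler: y_{n+1} = y_n + h·f(t_n, y_n).
t=0.000000, y=-1.600000: f=0.956000 → y ← -1.600000 + 0.43·0.956000 = -1.188920
t=0.430000, y=-1.188920: f=0.801094 → y ← -1.188920 + 0.43·0.801094 = -0.844449
t=0.860000, y=-0.844449: f=0.607085 → y ← -0.844449 + 0.43·0.607085 = -0.583403
y(1.29) ≈ -0.5834

-0.5834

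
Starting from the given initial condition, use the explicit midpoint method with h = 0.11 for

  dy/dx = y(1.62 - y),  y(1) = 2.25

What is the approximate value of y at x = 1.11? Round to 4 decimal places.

2.1181

Midpoint: k1 = f(x_n, y_n); k2 = f(x_n + h/2, y_n + (h/2)·k1); y_{n+1} = y_n + h·k2.
x=1.000000, y=2.250000:
  k1 = f(1.000000, 2.250000) = -1.417500
  k2 = f(1.055000, 2.172038) = -1.199046
  y ← 2.250000 + 0.11·(-1.199046) = 2.118105
y(1.11) ≈ 2.1181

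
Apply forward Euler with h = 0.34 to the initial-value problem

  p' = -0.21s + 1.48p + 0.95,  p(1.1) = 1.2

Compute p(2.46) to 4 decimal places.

Euler: p_{n+1} = p_n + h·f(s_n, p_n).
s=1.100000, p=1.200000: f=2.495000 → p ← 1.200000 + 0.34·2.495000 = 2.048300
s=1.440000, p=2.048300: f=3.679084 → p ← 2.048300 + 0.34·3.679084 = 3.299189
s=1.780000, p=3.299189: f=5.458999 → p ← 3.299189 + 0.34·5.458999 = 5.155248
s=2.120000, p=5.155248: f=8.134567 → p ← 5.155248 + 0.34·8.134567 = 7.921001
p(2.46) ≈ 7.9210

7.9210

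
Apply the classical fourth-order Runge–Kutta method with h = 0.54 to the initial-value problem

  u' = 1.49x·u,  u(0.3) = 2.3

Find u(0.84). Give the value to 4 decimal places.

3.6370

RK4: k1 = f(x_n, u_n); k2 = f(x_n + h/2, u_n + (h/2)·k1); k3 = f(x_n + h/2, u_n + (h/2)·k2); k4 = f(x_n + h, u_n + h·k3); u_{n+1} = u_n + (h/6)·(k1 + 2k2 + 2k3 + k4).
x=0.300000, u=2.300000:
  k1 = f(0.300000, 2.300000) = 1.028100
  k2 = f(0.570000, 2.577587) = 2.189145
  k3 = f(0.570000, 2.891069) = 2.455385
  k4 = f(0.840000, 3.625908) = 4.538186
  u ← 2.300000 + (0.54/6)·(k1 + 2k2 + 2k3 + k4) = 3.636981
u(0.84) ≈ 3.6370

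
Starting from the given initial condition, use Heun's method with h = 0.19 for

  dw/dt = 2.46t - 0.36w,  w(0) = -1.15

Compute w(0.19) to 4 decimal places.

Heun: k1 = f(t_n, w_n); k2 = f(t_n + h, w_n + h·k1); w_{n+1} = w_n + (h/2)·(k1 + k2).
t=0.000000, w=-1.150000:
  k1 = f(0.000000, -1.150000) = 0.414000
  k2 = f(0.190000, -1.071340) = 0.853082
  w ← -1.150000 + (0.19/2)·(0.414000 + 0.853082) = -1.029627
w(0.19) ≈ -1.0296

-1.0296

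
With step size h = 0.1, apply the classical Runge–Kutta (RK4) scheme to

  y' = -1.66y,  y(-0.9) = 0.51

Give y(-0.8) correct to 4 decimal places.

0.4320

RK4: k1 = f(t_n, y_n); k2 = f(t_n + h/2, y_n + (h/2)·k1); k3 = f(t_n + h/2, y_n + (h/2)·k2); k4 = f(t_n + h, y_n + h·k3); y_{n+1} = y_n + (h/6)·(k1 + 2k2 + 2k3 + k4).
t=-0.900000, y=0.510000:
  k1 = f(-0.900000, 0.510000) = -0.846600
  k2 = f(-0.850000, 0.467670) = -0.776332
  k3 = f(-0.850000, 0.471183) = -0.782164
  k4 = f(-0.800000, 0.431784) = -0.716761
  y ← 0.510000 + (0.1/6)·(k1 + 2k2 + 2k3 + k4) = 0.431994
y(-0.8) ≈ 0.4320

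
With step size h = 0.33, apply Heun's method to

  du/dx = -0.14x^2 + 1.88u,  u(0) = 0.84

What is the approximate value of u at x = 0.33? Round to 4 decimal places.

1.5203

Heun: k1 = f(x_n, u_n); k2 = f(x_n + h, u_n + h·k1); u_{n+1} = u_n + (h/2)·(k1 + k2).
x=0.000000, u=0.840000:
  k1 = f(0.000000, 0.840000) = 1.579200
  k2 = f(0.330000, 1.361136) = 2.543690
  u ← 0.840000 + (0.33/2)·(1.579200 + 2.543690) = 1.520277
u(0.33) ≈ 1.5203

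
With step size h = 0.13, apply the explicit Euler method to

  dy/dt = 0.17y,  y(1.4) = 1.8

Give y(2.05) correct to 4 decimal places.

Euler: y_{n+1} = y_n + h·f(t_n, y_n).
t=1.400000, y=1.800000: f=0.306000 → y ← 1.800000 + 0.13·0.306000 = 1.839780
t=1.530000, y=1.839780: f=0.312763 → y ← 1.839780 + 0.13·0.312763 = 1.880439
t=1.660000, y=1.880439: f=0.319675 → y ← 1.880439 + 0.13·0.319675 = 1.921997
t=1.790000, y=1.921997: f=0.326739 → y ← 1.921997 + 0.13·0.326739 = 1.964473
t=1.920000, y=1.964473: f=0.333960 → y ← 1.964473 + 0.13·0.333960 = 2.007888
y(2.05) ≈ 2.0079

2.0079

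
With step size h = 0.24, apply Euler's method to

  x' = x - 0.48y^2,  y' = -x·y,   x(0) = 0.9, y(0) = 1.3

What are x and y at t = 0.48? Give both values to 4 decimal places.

1.0228, 0.7938

Euler on (x,y): x_{n+1} = x_n + h·x', y_{n+1} = y_n + h·y'.
0.000000: (0.900000, 1.300000); f=(0.088800, -1.170000) → (0.921312, 1.019200)
0.240000: (0.921312, 1.019200); f=(0.422703, -0.939001) → (1.022761, 0.793840)
(x(0.48), y(0.48)) ≈ (1.0228, 0.7938)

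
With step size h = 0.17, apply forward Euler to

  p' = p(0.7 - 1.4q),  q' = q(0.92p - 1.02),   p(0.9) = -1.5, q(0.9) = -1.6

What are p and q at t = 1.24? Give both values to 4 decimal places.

Euler on (p,q): p_{n+1} = p_n + h·p', q_{n+1} = q_n + h·q'.
0.900000: (-1.500000, -1.600000); f=(-4.410000, 3.840000) → (-2.249700, -0.947200)
1.070000: (-2.249700, -0.947200); f=(-4.558072, 2.926587) → (-3.024572, -0.449680)
(p(1.24), q(1.24)) ≈ (-3.0246, -0.4497)

-3.0246, -0.4497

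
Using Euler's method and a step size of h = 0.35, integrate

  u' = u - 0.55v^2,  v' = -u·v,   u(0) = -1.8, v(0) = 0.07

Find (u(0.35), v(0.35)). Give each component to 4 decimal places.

Euler on (u,v): u_{n+1} = u_n + h·u', v_{n+1} = v_n + h·v'.
0.000000: (-1.800000, 0.070000); f=(-1.802695, 0.126000) → (-2.430943, 0.114100)
(u(0.35), v(0.35)) ≈ (-2.4309, 0.1141)

-2.4309, 0.1141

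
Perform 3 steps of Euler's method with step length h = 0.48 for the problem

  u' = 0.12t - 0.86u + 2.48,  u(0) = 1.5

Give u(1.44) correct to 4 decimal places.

Euler: u_{n+1} = u_n + h·f(t_n, u_n).
t=0.000000, u=1.500000: f=1.190000 → u ← 1.500000 + 0.48·1.190000 = 2.071200
t=0.480000, u=2.071200: f=0.756368 → u ← 2.071200 + 0.48·0.756368 = 2.434257
t=0.960000, u=2.434257: f=0.501739 → u ← 2.434257 + 0.48·0.501739 = 2.675091
u(1.44) ≈ 2.6751

2.6751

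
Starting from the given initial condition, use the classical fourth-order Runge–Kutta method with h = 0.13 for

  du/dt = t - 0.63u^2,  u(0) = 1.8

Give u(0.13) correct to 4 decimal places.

1.5765

RK4: k1 = f(t_n, u_n); k2 = f(t_n + h/2, u_n + (h/2)·k1); k3 = f(t_n + h/2, u_n + (h/2)·k2); k4 = f(t_n + h, u_n + h·k3); u_{n+1} = u_n + (h/6)·(k1 + 2k2 + 2k3 + k4).
t=0.000000, u=1.800000:
  k1 = f(0.000000, 1.800000) = -2.041200
  k2 = f(0.065000, 1.667322) = -1.686376
  k3 = f(0.065000, 1.690386) = -1.735164
  k4 = f(0.130000, 1.574429) = -1.431660
  u ← 1.800000 + (0.13/6)·(k1 + 2k2 + 2k3 + k4) = 1.576488
u(0.13) ≈ 1.5765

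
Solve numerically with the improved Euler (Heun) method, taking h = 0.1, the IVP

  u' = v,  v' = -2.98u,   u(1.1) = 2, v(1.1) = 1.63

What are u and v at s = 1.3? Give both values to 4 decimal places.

Heun on (u,v): k1 = f(s_n, state_n); k2 = f(s_n + h, state_n + h·k1); state_{n+1} = state_n + (h/2)·(k1 + k2).
1.100000: (2.000000, 1.630000)
  k1 = (1.630000, -5.960000)
  predictor → (2.163000, 1.034000)
  k2 = (1.034000, -6.445740)
  → (2.133200, 1.009713)
1.200000: (2.133200, 1.009713)
  k1 = (1.009713, -6.356936)
  predictor → (2.234171, 0.374019)
  k2 = (0.374019, -6.657830)
  → (2.202387, 0.358975)
(u(1.3), v(1.3)) ≈ (2.2024, 0.3590)

2.2024, 0.3590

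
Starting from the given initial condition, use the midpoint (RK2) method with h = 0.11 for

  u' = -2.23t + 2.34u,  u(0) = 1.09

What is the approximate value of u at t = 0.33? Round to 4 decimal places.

Midpoint: k1 = f(t_n, u_n); k2 = f(t_n + h/2, u_n + (h/2)·k1); u_{n+1} = u_n + h·k2.
t=0.000000, u=1.090000:
  k1 = f(0.000000, 1.090000) = 2.550600
  k2 = f(0.055000, 1.230283) = 2.756212
  u ← 1.090000 + 0.11·2.756212 = 1.393183
t=0.110000, u=1.393183:
  k1 = f(0.110000, 1.393183) = 3.014749
  k2 = f(0.165000, 1.558995) = 3.280097
  u ← 1.393183 + 0.11·3.280097 = 1.753994
t=0.220000, u=1.753994:
  k1 = f(0.220000, 1.753994) = 3.613746
  k2 = f(0.275000, 1.952750) = 3.956185
  u ← 1.753994 + 0.11·3.956185 = 2.189174
u(0.33) ≈ 2.1892

2.1892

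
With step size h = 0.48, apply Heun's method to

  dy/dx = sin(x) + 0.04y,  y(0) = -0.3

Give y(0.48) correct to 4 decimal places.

-0.1950

Heun: k1 = f(x_n, y_n); k2 = f(x_n + h, y_n + h·k1); y_{n+1} = y_n + (h/2)·(k1 + k2).
x=0.000000, y=-0.300000:
  k1 = f(0.000000, -0.300000) = -0.012000
  k2 = f(0.480000, -0.305760) = 0.449549
  y ← -0.300000 + (0.48/2)·(-0.012000 + 0.449549) = -0.194988
y(0.48) ≈ -0.1950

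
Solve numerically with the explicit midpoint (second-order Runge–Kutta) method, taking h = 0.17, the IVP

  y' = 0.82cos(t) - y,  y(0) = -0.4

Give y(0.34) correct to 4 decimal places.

-0.0547

Midpoint: k1 = f(t_n, y_n); k2 = f(t_n + h/2, y_n + (h/2)·k1); y_{n+1} = y_n + h·k2.
t=0.000000, y=-0.400000:
  k1 = f(0.000000, -0.400000) = 1.220000
  k2 = f(0.085000, -0.296300) = 1.113340
  y ← -0.400000 + 0.17·1.113340 = -0.210732
t=0.170000, y=-0.210732:
  k1 = f(0.170000, -0.210732) = 1.018912
  k2 = f(0.255000, -0.124125) = 0.917609
  y ← -0.210732 + 0.17·0.917609 = -0.054739
y(0.34) ≈ -0.0547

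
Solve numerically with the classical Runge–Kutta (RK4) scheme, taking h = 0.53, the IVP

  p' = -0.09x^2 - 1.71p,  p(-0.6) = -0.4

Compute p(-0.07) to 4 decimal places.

-0.1666

RK4: k1 = f(x_n, p_n); k2 = f(x_n + h/2, p_n + (h/2)·k1); k3 = f(x_n + h/2, p_n + (h/2)·k2); k4 = f(x_n + h, p_n + h·k3); p_{n+1} = p_n + (h/6)·(k1 + 2k2 + 2k3 + k4).
x=-0.600000, p=-0.400000:
  k1 = f(-0.600000, -0.400000) = 0.651600
  k2 = f(-0.335000, -0.227326) = 0.378627
  k3 = f(-0.335000, -0.299664) = 0.502325
  k4 = f(-0.070000, -0.133768) = 0.228302
  p ← -0.400000 + (0.53/6)·(k1 + 2k2 + 2k3 + k4) = -0.166640
p(-0.07) ≈ -0.1666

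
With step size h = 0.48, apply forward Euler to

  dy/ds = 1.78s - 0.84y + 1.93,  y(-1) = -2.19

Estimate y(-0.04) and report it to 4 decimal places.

-0.2549

Euler: y_{n+1} = y_n + h·f(s_n, y_n).
s=-1.000000, y=-2.190000: f=1.989600 → y ← -2.190000 + 0.48·1.989600 = -1.234992
s=-0.520000, y=-1.234992: f=2.041793 → y ← -1.234992 + 0.48·2.041793 = -0.254931
y(-0.04) ≈ -0.2549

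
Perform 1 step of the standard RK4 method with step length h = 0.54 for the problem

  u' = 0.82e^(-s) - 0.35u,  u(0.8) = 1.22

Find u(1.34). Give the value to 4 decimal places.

1.1488

RK4: k1 = f(s_n, u_n); k2 = f(s_n + h/2, u_n + (h/2)·k1); k3 = f(s_n + h/2, u_n + (h/2)·k2); k4 = f(s_n + h, u_n + h·k3); u_{n+1} = u_n + (h/6)·(k1 + 2k2 + 2k3 + k4).
s=0.800000, u=1.220000:
  k1 = f(0.800000, 1.220000) = -0.058550
  k2 = f(1.070000, 1.204191) = -0.140200
  k3 = f(1.070000, 1.182146) = -0.132484
  k4 = f(1.340000, 1.148459) = -0.187247
  u ← 1.220000 + (0.54/6)·(k1 + 2k2 + 2k3 + k4) = 1.148795
u(1.34) ≈ 1.1488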